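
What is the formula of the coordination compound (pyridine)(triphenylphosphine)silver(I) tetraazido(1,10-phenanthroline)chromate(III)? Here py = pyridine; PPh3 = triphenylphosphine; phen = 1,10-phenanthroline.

Cation [Ag…]: ligand charges 0, Ag(I) ⇒ ion charge 1+.
Anion [Cr…]: ligand charges -4, Cr(III) ⇒ ion charge 1−.

[Ag(PPh3)(py)][Cr(N3)4(phen)]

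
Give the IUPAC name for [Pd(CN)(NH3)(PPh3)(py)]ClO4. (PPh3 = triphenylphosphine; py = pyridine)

The 1 perchlorate counter-ion carries a total charge of -1, so each complex ion is 1+.
Ligand charges: 1×cyano (-1 each), 1×triphenylphosphine (neutral), 1×ammine (neutral), 1×pyridine (neutral); total -1. So Pd + (-1) = 1+, giving Pd = +2.
Ligands are named alphabetically: ammine before cyano before pyridine before triphenylphosphine.

amminecyano(pyridine)(triphenylphosphine)palladium(II) perchlorate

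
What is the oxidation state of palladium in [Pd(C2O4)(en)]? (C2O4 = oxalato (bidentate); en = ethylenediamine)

No counter-ion: the bracketed complex is neutral.
Ligand charges: 1×C2O4 = -2; 1×en neutral; sum -2.
Pd + (-2) = 0 ⇒ Pd is +2.

+2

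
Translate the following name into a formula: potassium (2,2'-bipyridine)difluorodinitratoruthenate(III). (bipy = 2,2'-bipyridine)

Ligands: 2 nitrato (NO3, -1), 2 fluoro (F, -1), 1 2,2'-bipyridine (bipy, neutral). Ligand charge sum = -4.
Charge balance with potassium (+1) requires 1 complex ion per 1 potassium.

K[Ru(bipy)F2(NO3)2]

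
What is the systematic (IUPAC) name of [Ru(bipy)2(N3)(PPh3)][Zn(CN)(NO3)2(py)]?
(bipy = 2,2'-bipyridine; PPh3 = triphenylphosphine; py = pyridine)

azidobis(2,2'-bipyridine)(triphenylphosphine)ruthenium(II) cyanodinitrato(pyridine)zincate(II)

Both ions are complex: the cation is named first with the plain metal name, the anion second with the -ate form; each ion's ligands are alphabetised independently.
Zinc is always +2 in its complexes; the anion's ligand charges sum to -3, so the complex anion is 1−.
A 1:1 salt means the cation carries the equal and opposite charge, 1+.
Cation: ligand charges sum to -1; for the ion to be 1+, Ru = +2.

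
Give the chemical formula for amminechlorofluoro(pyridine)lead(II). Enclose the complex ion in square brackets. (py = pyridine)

[PbClF(NH3)(py)]

Ligands: 1 ammine (NH3, neutral), 1 fluoro (F, -1), 1 chloro (Cl, -1), 1 pyridine (py, neutral). Ligand charge sum = -2.
With Pb in oxidation state +2, the complex ion is [Pb...].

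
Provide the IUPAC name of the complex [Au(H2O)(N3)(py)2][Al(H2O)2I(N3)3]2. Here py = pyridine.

aquaazidobis(pyridine)gold(III) diaquatriazidoiodoaluminate(III)

Both ions are complex: the cation is named first with the plain metal name, the anion second with the -ate form; each ion's ligands are alphabetised independently.
Aluminium is always +3 in its complexes; the anion's ligand charges sum to -4, so the complex anion is 1−.
With 2 anions per cation, the cation must be 2×1 = 2+.
Cation: ligand charges sum to -1; for the ion to be 2+, Au = +3.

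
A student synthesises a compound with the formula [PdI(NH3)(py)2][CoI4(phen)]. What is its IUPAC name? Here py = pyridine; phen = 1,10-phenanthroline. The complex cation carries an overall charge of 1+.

The complex cation is given as 1+; its ligand charges sum to -1, so Pd = +2.
A 1:1 salt means the anion carries the equal and opposite charge, 1−.
Anion: ligand charges sum to -4; for the ion to be 1−, Co = +3.

ammineiodobis(pyridine)palladium(II) tetraiodo(1,10-phenanthroline)cobaltate(III)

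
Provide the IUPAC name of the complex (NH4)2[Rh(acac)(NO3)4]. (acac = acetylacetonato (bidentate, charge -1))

ammonium (acetylacetonato)tetranitratorhodate(III)

The 2 ammonium counter-ions carry a total charge of +2, so each complex ion is 2−.
Ligand charges: 1×acetylacetonato (-1 each), 4×nitrato (-1 each); total -5. So Rh + (-5) = 2−, giving Rh = +3.
The complex ion is anionic, so rhodium takes the -ate form rhodate(III).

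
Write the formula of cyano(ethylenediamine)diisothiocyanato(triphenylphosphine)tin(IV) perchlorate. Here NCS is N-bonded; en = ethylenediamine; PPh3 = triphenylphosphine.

[Sn(CN)(en)(NCS)2(PPh3)]ClO4

Ligands: 2 isothiocyanato (NCS, -1), 1 ethylenediamine (en, neutral), 1 cyano (CN, -1), 1 triphenylphosphine (PPh3, neutral). Ligand charge sum = -3.
With Sn in oxidation state +4, the complex ion is [Sn...]^1+.
Charge balance with perchlorate (-1) requires 1 complex ion per 1 perchlorate.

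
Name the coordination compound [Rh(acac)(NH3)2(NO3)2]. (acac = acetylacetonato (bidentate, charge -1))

(acetylacetonato)diamminedinitratorhodium(III)

There is no counter-ion, so the complex is neutral overall.
Ligand charges: 2×nitrato (-1 each), 1×acetylacetonato (-1 each), 2×ammine (neutral); total -3. So Rh + (-3) = 0, giving Rh = +3.
Ligands are named alphabetically: acetylacetonato before ammine before nitrato.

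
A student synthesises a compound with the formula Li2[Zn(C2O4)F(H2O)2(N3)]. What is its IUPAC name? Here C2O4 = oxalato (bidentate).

lithium diaquaazidofluorooxalatozincate(II)

The 2 lithium counter-ions carry a total charge of +2, so each complex ion is 2−.
Ligand charges: 2×aqua (neutral), 1×fluoro (-1 each), 1×azido (-1 each), 1×oxalato (-2 each); total -4. So Zn + (-4) = 2−, giving Zn = +2.
Ligands are named alphabetically: aqua before azido before fluoro before oxalato.
The complex ion is anionic, so zinc takes the -ate form zincate(II).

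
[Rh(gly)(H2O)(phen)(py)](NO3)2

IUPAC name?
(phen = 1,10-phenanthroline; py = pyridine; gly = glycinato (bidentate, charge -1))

The 2 nitrate counter-ions carry a total charge of -2, so each complex ion is 2+.
Ligand charges: 1×1,10-phenanthroline (neutral), 1×pyridine (neutral), 1×aqua (neutral), 1×glycinato (-1 each); total -1. So Rh + (-1) = 2+, giving Rh = +3.
Ligands are named alphabetically: aqua before glycinato before phenanthroline before pyridine.

aqua(glycinato)(1,10-phenanthroline)(pyridine)rhodium(III) nitrate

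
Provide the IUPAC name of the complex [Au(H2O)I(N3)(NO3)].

There is no counter-ion, so the complex is neutral overall.
Ligand charges: 1×azido (-1 each), 1×iodo (-1 each), 1×nitrato (-1 each), 1×aqua (neutral); total -3. So Au + (-3) = 0, giving Au = +3.
Ligands are named alphabetically: aqua before azido before iodo before nitrato.

aquaazidoiodonitratogold(III)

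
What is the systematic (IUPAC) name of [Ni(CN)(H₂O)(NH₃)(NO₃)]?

ammineaquacyanonitratonickel(II)

There is no counter-ion, so the complex is neutral overall.
Ligand charges: 1×nitrato (-1 each), 1×cyano (-1 each), 1×ammine (neutral), 1×aqua (neutral); total -2. So Ni + (-2) = 0, giving Ni = +2.
Ligands are named alphabetically: ammine before aqua before cyano before nitrato.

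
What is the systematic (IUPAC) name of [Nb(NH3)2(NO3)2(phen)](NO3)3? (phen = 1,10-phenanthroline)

diamminedinitrato(1,10-phenanthroline)niobium(V) nitrate

The 3 nitrate counter-ions carry a total charge of -3, so each complex ion is 3+.
Ligand charges: 1×1,10-phenanthroline (neutral), 2×nitrato (-1 each), 2×ammine (neutral); total -2. So Nb + (-2) = 3+, giving Nb = +5.
Ligands are named alphabetically: ammine before nitrato before phenanthroline.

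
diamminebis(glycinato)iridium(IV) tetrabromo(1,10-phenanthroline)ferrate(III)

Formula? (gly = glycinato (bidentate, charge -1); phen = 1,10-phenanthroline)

Cation [Ir…]: ligand charges -2, Ir(IV) ⇒ ion charge 2+.
Anion [Fe…]: ligand charges -4, Fe(III) ⇒ ion charge 1−.

[Ir(gly)2(NH3)2][FeBr4(phen)]2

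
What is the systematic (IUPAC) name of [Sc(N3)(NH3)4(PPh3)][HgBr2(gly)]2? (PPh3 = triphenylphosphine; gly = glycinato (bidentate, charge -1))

tetraammineazido(triphenylphosphine)scandium(III) dibromo(glycinato)mercurate(II)

Both ions are complex: the cation is named first with the plain metal name, the anion second with the -ate form; each ion's ligands are alphabetised independently.
Scandium is always +3 in its complexes; the cation's ligand charges sum to -1, so the complex cation is 2+.
With 2 anions per cation, each anion must be 2/2 = 1−.
Anion: ligand charges sum to -3; for the ion to be 1−, Hg = +2.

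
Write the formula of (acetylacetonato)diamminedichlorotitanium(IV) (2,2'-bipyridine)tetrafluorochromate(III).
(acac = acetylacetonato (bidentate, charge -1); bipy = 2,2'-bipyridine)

[Ti(acac)Cl2(NH3)2][Cr(bipy)F4]

Cation [Ti…]: ligand charges -3, Ti(IV) ⇒ ion charge 1+.
Anion [Cr…]: ligand charges -4, Cr(III) ⇒ ion charge 1−.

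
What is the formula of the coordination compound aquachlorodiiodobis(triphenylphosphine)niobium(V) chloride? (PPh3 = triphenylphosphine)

[NbCl(H2O)I2(PPh3)2]Cl2

Ligands: 1 aqua (H2O, neutral), 2 iodo (I, -1), 1 chloro (Cl, -1), 2 triphenylphosphine (PPh3, neutral). Ligand charge sum = -3.
Charge balance with chloride (-1) requires 1 complex ion per 2 chloride.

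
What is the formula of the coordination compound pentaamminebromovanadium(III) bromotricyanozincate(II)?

[VBr(NH3)5][ZnBr(CN)3]

Cation [V…]: ligand charges -1, V(III) ⇒ ion charge 2+.
Anion [Zn…]: ligand charges -4, Zn(II) ⇒ ion charge 2−.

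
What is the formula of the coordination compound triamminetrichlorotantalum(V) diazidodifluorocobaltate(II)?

Cation [Ta…]: ligand charges -3, Ta(V) ⇒ ion charge 2+.
Anion [Co…]: ligand charges -4, Co(II) ⇒ ion charge 2−.
One 2+ cation balances one 2− anion.

[TaCl3(NH3)3][CoF2(N3)2]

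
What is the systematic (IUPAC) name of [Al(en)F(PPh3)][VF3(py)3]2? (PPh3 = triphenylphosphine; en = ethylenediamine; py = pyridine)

Aluminium is always +3 in its complexes; the cation's ligand charges sum to -1, so the complex cation is 2+.
With 2 anions per cation, each anion must be 2/2 = 1−.
Anion: ligand charges sum to -3; for the ion to be 1−, V = +2.

(ethylenediamine)fluoro(triphenylphosphine)aluminium(III) trifluorotris(pyridine)vanadate(II)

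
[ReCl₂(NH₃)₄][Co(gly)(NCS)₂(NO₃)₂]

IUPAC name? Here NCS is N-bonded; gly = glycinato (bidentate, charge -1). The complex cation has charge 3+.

tetraamminedichlororhenium(V) (glycinato)diisothiocyanatodinitratocobaltate(II)

The complex cation is given as 3+; its ligand charges sum to -2, so Re = +5.
A 1:1 salt means the anion carries the equal and opposite charge, 3−.
Anion: ligand charges sum to -5; for the ion to be 3−, Co = +2.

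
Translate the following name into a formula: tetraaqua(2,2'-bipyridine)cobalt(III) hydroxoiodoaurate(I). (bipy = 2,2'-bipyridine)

[Co(bipy)(H2O)4][AuI(OH)]3

Cation [Co…]: ligand charges 0, Co(III) ⇒ ion charge 3+.
Anion [Au…]: ligand charges -2, Au(I) ⇒ ion charge 1−.
One 3+ cation requires 3 of the 1− anion.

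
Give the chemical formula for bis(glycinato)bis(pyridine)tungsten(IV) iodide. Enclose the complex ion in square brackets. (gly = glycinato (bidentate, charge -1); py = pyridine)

[W(gly)2(py)2]I2

Ligands: 2 glycinato (gly, -1), 2 pyridine (py, neutral). Ligand charge sum = -2.
Charge balance with iodide (-1) requires 1 complex ion per 2 iodide.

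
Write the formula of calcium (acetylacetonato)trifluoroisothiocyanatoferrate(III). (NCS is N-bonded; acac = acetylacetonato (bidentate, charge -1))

Ligands: 1 isothiocyanato (NCS, -1), 1 acetylacetonato (acac, -1), 3 fluoro (F, -1). Ligand charge sum = -5.
With Fe in oxidation state +3, the complex ion is [Fe...]^2−.
Charge balance with calcium (+2) requires 1 complex ion per 1 calcium.

Ca[Fe(acac)F3(NCS)]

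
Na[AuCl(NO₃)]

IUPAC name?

sodium chloronitratoaurate(I)

The 1 sodium counter-ion carries a total charge of +1, so each complex ion is 1−.
Ligand charges: 1×chloro (-1 each), 1×nitrato (-1 each); total -2. So Au + (-2) = 1−, giving Au = +1.
Ligands are named alphabetically: chloro before nitrato.
The complex ion is anionic, so gold takes the -ate form aurate(I).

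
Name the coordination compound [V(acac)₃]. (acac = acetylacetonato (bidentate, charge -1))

There is no counter-ion, so the complex is neutral overall.
Ligand charges: 3×acetylacetonato (-1 each); total -3. So V + (-3) = 0, giving V = +3.

tris(acetylacetonato)vanadium(III)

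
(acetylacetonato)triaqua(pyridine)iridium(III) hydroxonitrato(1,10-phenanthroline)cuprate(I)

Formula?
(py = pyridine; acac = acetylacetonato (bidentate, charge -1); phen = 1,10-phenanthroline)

Cation [Ir…]: ligand charges -1, Ir(III) ⇒ ion charge 2+.
Anion [Cu…]: ligand charges -2, Cu(I) ⇒ ion charge 1−.
One 2+ cation requires 2 of the 1− anion.

[Ir(acac)(H2O)3(py)][Cu(NO3)(OH)(phen)]2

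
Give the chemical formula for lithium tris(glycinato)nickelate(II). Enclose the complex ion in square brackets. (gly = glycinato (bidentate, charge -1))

Li[Ni(gly)3]

Ligands: 3 glycinato (gly, -1). Ligand charge sum = -3.
With Ni in oxidation state +2, the complex ion is [Ni...]^1−.
Charge balance with lithium (+1) requires 1 complex ion per 1 lithium.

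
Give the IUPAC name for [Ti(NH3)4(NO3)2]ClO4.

The 1 perchlorate counter-ion carries a total charge of -1, so each complex ion is 1+.
Ligand charges: 4×ammine (neutral), 2×nitrato (-1 each); total -2. So Ti + (-2) = 1+, giving Ti = +3.
Ligands are named alphabetically: ammine before nitrato.

tetraamminedinitratotitanium(III) perchlorate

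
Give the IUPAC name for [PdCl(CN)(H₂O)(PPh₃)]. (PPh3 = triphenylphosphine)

aquachlorocyano(triphenylphosphine)palladium(II)

There is no counter-ion, so the complex is neutral overall.
Ligand charges: 1×aqua (neutral), 1×triphenylphosphine (neutral), 1×cyano (-1 each), 1×chloro (-1 each); total -2. So Pd + (-2) = 0, giving Pd = +2.
Ligands are named alphabetically: aqua before chloro before cyano before triphenylphosphine.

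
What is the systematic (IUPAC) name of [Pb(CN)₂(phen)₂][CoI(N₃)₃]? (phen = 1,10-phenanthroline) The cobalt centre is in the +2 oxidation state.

dicyanobis(1,10-phenanthroline)lead(IV) triazidoiodocobaltate(II)

Both ions are complex: the cation is named first with the plain metal name, the anion second with the -ate form; each ion's ligands are alphabetised independently.
Co is given as +2; the anion's ligand charges sum to -4, so the complex anion is 2−.
A 1:1 salt means the cation carries the equal and opposite charge, 2+.
Cation: ligand charges sum to -2; for the ion to be 2+, Pb = +4.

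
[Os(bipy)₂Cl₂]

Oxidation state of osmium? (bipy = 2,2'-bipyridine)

+2

No counter-ion: the bracketed complex is neutral.
Ligand charges: 2×Cl = -2; 2×bipy neutral; sum -2.
Os + (-2) = 0 ⇒ Os is +2.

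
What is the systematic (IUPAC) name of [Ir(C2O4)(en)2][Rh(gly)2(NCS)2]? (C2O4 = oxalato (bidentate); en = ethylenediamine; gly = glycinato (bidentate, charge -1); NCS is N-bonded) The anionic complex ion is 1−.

Both ions are complex: the cation is named first with the plain metal name, the anion second with the -ate form; each ion's ligands are alphabetised independently.
The complex anion is given as 1−; its ligand charges sum to -4, so Rh = +3.
A 1:1 salt means the cation carries the equal and opposite charge, 1+.
Cation: ligand charges sum to -2; for the ion to be 1+, Ir = +3.

bis(ethylenediamine)oxalatoiridium(III) bis(glycinato)diisothiocyanatorhodate(III)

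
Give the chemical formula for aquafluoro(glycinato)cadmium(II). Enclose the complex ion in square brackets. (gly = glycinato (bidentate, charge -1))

Ligands: 1 glycinato (gly, -1), 1 aqua (H2O, neutral), 1 fluoro (F, -1). Ligand charge sum = -2.
With Cd in oxidation state +2, the complex ion is [Cd...].

[CdF(gly)(H2O)]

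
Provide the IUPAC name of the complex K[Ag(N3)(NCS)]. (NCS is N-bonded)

The 1 potassium counter-ion carries a total charge of +1, so each complex ion is 1−.
Ligand charges: 1×azido (-1 each), 1×isothiocyanato (-1 each); total -2. So Ag + (-2) = 1−, giving Ag = +1.
Ligands are named alphabetically: azido before isothiocyanato.
The complex ion is anionic, so silver takes the -ate form argentate(I).

potassium azidoisothiocyanatoargentate(I)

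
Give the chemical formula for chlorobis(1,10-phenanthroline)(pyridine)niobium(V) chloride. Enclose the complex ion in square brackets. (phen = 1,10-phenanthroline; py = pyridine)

Ligands: 2 1,10-phenanthroline (phen, neutral), 1 pyridine (py, neutral), 1 chloro (Cl, -1). Ligand charge sum = -1.
With Nb in oxidation state +5, the complex ion is [Nb...]^4+.
Charge balance with chloride (-1) requires 1 complex ion per 4 chloride.

[NbCl(phen)2(py)]Cl4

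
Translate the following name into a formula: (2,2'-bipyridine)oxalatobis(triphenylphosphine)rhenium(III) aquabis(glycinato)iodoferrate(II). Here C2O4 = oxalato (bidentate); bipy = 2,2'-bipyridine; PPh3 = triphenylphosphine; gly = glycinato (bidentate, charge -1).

[Re(bipy)(C2O4)(PPh3)2][Fe(gly)2(H2O)I]

Cation [Re…]: ligand charges -2, Re(III) ⇒ ion charge 1+.
Anion [Fe…]: ligand charges -3, Fe(II) ⇒ ion charge 1−.
One 1+ cation balances one 1− anion.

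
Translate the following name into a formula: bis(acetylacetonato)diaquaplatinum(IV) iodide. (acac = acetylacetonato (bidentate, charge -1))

[Pt(acac)2(H2O)2]I2

Ligands: 2 aqua (H2O, neutral), 2 acetylacetonato (acac, -1). Ligand charge sum = -2.
With Pt in oxidation state +4, the complex ion is [Pt...]^2+.
Charge balance with iodide (-1) requires 1 complex ion per 2 iodide.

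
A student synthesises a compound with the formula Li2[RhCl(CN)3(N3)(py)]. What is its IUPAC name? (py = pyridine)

lithium azidochlorotricyano(pyridine)rhodate(III)

The 2 lithium counter-ions carry a total charge of +2, so each complex ion is 2−.
Ligand charges: 1×chloro (-1 each), 3×cyano (-1 each), 1×pyridine (neutral), 1×azido (-1 each); total -5. So Rh + (-5) = 2−, giving Rh = +3.
Ligands are named alphabetically: azido before chloro before cyano before pyridine.
The complex ion is anionic, so rhodium takes the -ate form rhodate(III).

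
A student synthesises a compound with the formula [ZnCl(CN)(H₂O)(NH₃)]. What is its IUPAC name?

ammineaquachlorocyanozinc(II)

There is no counter-ion, so the complex is neutral overall.
Ligand charges: 1×ammine (neutral), 1×aqua (neutral), 1×cyano (-1 each), 1×chloro (-1 each); total -2. So Zn + (-2) = 0, giving Zn = +2.
Ligands are named alphabetically: ammine before aqua before chloro before cyano.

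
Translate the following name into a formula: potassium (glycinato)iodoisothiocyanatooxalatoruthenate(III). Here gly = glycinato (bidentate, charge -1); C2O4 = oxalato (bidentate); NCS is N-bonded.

Ligands: 1 glycinato (gly, -1), 1 oxalato (C2O4, -2), 1 iodo (I, -1), 1 isothiocyanato (NCS, -1). Ligand charge sum = -5.
With Ru in oxidation state +3, the complex ion is [Ru...]^2−.
Charge balance with potassium (+1) requires 1 complex ion per 2 potassium.

K2[Ru(C2O4)(gly)I(NCS)]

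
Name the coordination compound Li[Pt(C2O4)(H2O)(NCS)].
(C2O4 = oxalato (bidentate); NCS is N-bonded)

The 1 lithium counter-ion carries a total charge of +1, so each complex ion is 1−.
Ligand charges: 1×aqua (neutral), 1×oxalato (-2 each), 1×isothiocyanato (-1 each); total -3. So Pt + (-3) = 1−, giving Pt = +2.
Ligands are named alphabetically: aqua before isothiocyanato before oxalato.
The complex ion is anionic, so platinum takes the -ate form platinate(II).

lithium aquaisothiocyanatooxalatoplatinate(II)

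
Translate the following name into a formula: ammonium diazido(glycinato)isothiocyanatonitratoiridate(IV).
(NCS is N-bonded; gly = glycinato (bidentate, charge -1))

NH4[Ir(gly)(N3)2(NCS)(NO3)]

Ligands: 1 nitrato (NO3, -1), 1 isothiocyanato (NCS, -1), 1 glycinato (gly, -1), 2 azido (N3, -1). Ligand charge sum = -5.
With Ir in oxidation state +4, the complex ion is [Ir...]^1−.
Charge balance with ammonium (+1) requires 1 complex ion per 1 ammonium.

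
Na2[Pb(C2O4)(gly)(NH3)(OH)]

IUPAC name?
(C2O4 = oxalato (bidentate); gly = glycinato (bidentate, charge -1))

sodium ammine(glycinato)hydroxooxalatoplumbate(II)

The 2 sodium counter-ions carry a total charge of +2, so each complex ion is 2−.
Ligand charges: 1×oxalato (-2 each), 1×hydroxo (-1 each), 1×glycinato (-1 each), 1×ammine (neutral); total -4. So Pb + (-4) = 2−, giving Pb = +2.
The complex ion is anionic, so lead takes the -ate form plumbate(II).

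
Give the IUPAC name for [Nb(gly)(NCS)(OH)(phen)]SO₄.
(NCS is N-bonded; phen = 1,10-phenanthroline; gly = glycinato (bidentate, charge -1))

(glycinato)hydroxoisothiocyanato(1,10-phenanthroline)niobium(V) sulfate

The 1 sulfate counter-ion carries a total charge of -2, so each complex ion is 2+.
Ligand charges: 1×isothiocyanato (-1 each), 1×hydroxo (-1 each), 1×1,10-phenanthroline (neutral), 1×glycinato (-1 each); total -3. So Nb + (-3) = 2+, giving Nb = +5.
Ligands are named alphabetically: glycinato before hydroxo before isothiocyanato before phenanthroline.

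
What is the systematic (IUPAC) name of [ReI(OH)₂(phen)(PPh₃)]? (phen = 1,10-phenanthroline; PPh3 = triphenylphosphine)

There is no counter-ion, so the complex is neutral overall.
Ligand charges: 1×1,10-phenanthroline (neutral), 1×triphenylphosphine (neutral), 1×iodo (-1 each), 2×hydroxo (-1 each); total -3. So Re + (-3) = 0, giving Re = +3.
Ligands are named alphabetically: hydroxo before iodo before phenanthroline before triphenylphosphine.

dihydroxoiodo(1,10-phenanthroline)(triphenylphosphine)rhenium(III)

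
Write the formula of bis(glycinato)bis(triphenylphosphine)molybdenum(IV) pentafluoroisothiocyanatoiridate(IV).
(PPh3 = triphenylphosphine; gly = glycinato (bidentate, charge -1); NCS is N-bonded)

[Mo(gly)2(PPh3)2][IrF5(NCS)]

Cation [Mo…]: ligand charges -2, Mo(IV) ⇒ ion charge 2+.
Anion [Ir…]: ligand charges -6, Ir(IV) ⇒ ion charge 2−.
One 2+ cation balances one 2− anion.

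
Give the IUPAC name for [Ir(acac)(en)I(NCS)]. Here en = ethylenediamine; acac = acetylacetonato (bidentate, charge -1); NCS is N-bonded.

There is no counter-ion, so the complex is neutral overall.
Ligand charges: 1×ethylenediamine (neutral), 1×acetylacetonato (-1 each), 1×iodo (-1 each), 1×isothiocyanato (-1 each); total -3. So Ir + (-3) = 0, giving Ir = +3.
Ligands are named alphabetically: acetylacetonato before ethylenediamine before iodo before isothiocyanato.

(acetylacetonato)(ethylenediamine)iodoisothiocyanatoiridium(III)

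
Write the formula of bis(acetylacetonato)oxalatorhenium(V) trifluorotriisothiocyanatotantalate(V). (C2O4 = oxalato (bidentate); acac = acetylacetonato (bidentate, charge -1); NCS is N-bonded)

[Re(acac)2(C2O4)][TaF3(NCS)3]

Cation [Re…]: ligand charges -4, Re(V) ⇒ ion charge 1+.
Anion [Ta…]: ligand charges -6, Ta(V) ⇒ ion charge 1−.
One 1+ cation balances one 1− anion.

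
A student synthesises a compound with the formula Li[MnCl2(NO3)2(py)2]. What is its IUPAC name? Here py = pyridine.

The 1 lithium counter-ion carries a total charge of +1, so each complex ion is 1−.
Ligand charges: 2×pyridine (neutral), 2×nitrato (-1 each), 2×chloro (-1 each); total -4. So Mn + (-4) = 1−, giving Mn = +3.
Ligands are named alphabetically: chloro before nitrato before pyridine.
The complex ion is anionic, so manganese takes the -ate form manganate(III).

lithium dichlorodinitratobis(pyridine)manganate(III)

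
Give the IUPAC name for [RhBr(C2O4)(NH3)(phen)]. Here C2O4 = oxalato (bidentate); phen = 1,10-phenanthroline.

There is no counter-ion, so the complex is neutral overall.
Ligand charges: 1×bromo (-1 each), 1×ammine (neutral), 1×oxalato (-2 each), 1×1,10-phenanthroline (neutral); total -3. So Rh + (-3) = 0, giving Rh = +3.
Ligands are named alphabetically: ammine before bromo before oxalato before phenanthroline.

amminebromooxalato(1,10-phenanthroline)rhodium(III)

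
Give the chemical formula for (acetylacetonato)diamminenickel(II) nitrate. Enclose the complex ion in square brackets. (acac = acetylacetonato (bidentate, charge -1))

[Ni(acac)(NH3)2]NO3

Ligands: 1 acetylacetonato (acac, -1), 2 ammine (NH3, neutral). Ligand charge sum = -1.
Charge balance with nitrate (-1) requires 1 complex ion per 1 nitrate.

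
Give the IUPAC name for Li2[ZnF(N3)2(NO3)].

lithium diazidofluoronitratozincate(II)

The 2 lithium counter-ions carry a total charge of +2, so each complex ion is 2−.
Ligand charges: 2×azido (-1 each), 1×fluoro (-1 each), 1×nitrato (-1 each); total -4. So Zn + (-4) = 2−, giving Zn = +2.
Ligands are named alphabetically: azido before fluoro before nitrato.
The complex ion is anionic, so zinc takes the -ate form zincate(II).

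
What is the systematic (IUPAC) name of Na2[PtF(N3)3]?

sodium triazidofluoroplatinate(II)

The 2 sodium counter-ions carry a total charge of +2, so each complex ion is 2−.
Ligand charges: 3×azido (-1 each), 1×fluoro (-1 each); total -4. So Pt + (-4) = 2−, giving Pt = +2.
Ligands are named alphabetically: azido before fluoro.
The complex ion is anionic, so platinum takes the -ate form platinate(II).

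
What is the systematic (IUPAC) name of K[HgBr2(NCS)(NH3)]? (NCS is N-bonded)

potassium amminedibromoisothiocyanatomercurate(II)

The 1 potassium counter-ion carries a total charge of +1, so each complex ion is 1−.
Ligand charges: 1×isothiocyanato (-1 each), 1×ammine (neutral), 2×bromo (-1 each); total -3. So Hg + (-3) = 1−, giving Hg = +2.
Ligands are named alphabetically: ammine before bromo before isothiocyanato.
The complex ion is anionic, so mercury takes the -ate form mercurate(II).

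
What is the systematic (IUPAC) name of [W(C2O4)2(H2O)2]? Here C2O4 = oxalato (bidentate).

There is no counter-ion, so the complex is neutral overall.
Ligand charges: 2×aqua (neutral), 2×oxalato (-2 each); total -4. So W + (-4) = 0, giving W = +4.
Ligands are named alphabetically: aqua before oxalato.

diaquadioxalatotungsten(IV)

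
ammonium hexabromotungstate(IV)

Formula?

(NH4)2[WBr6]

Ligands: 6 bromo (Br, -1). Ligand charge sum = -6.
With W in oxidation state +4, the complex ion is [W...]^2−.
Charge balance with ammonium (+1) requires 1 complex ion per 2 ammonium.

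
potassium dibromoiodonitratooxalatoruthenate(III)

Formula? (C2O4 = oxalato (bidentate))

Ligands: 2 bromo (Br, -1), 1 nitrato (NO3, -1), 1 iodo (I, -1), 1 oxalato (C2O4, -2). Ligand charge sum = -6.
Charge balance with potassium (+1) requires 1 complex ion per 3 potassium.

K3[RuBr2(C2O4)I(NO3)]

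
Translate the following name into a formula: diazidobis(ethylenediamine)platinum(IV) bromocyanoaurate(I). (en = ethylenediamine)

[Pt(en)2(N3)2][AuBr(CN)]2

Cation [Pt…]: ligand charges -2, Pt(IV) ⇒ ion charge 2+.
Anion [Au…]: ligand charges -2, Au(I) ⇒ ion charge 1−.
One 2+ cation requires 2 of the 1− anion.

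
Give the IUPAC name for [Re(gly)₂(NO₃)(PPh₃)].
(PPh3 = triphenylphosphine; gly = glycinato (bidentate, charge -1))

There is no counter-ion, so the complex is neutral overall.
Ligand charges: 1×triphenylphosphine (neutral), 2×glycinato (-1 each), 1×nitrato (-1 each); total -3. So Re + (-3) = 0, giving Re = +3.
Ligands are named alphabetically: glycinato before nitrato before triphenylphosphine.

bis(glycinato)nitrato(triphenylphosphine)rhenium(III)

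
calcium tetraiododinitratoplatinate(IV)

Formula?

Ligands: 4 iodo (I, -1), 2 nitrato (NO3, -1). Ligand charge sum = -6.
Charge balance with calcium (+2) requires 1 complex ion per 1 calcium.

Ca[PtI4(NO3)2]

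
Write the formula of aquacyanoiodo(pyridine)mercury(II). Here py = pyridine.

[Hg(CN)(H2O)I(py)]

Ligands: 1 iodo (I, -1), 1 cyano (CN, -1), 1 pyridine (py, neutral), 1 aqua (H2O, neutral). Ligand charge sum = -2.
With Hg in oxidation state +2, the complex ion is [Hg...].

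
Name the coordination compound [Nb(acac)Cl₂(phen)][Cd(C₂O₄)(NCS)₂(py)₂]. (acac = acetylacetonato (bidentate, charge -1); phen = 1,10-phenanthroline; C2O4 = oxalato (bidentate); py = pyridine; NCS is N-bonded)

(acetylacetonato)dichloro(1,10-phenanthroline)niobium(V) diisothiocyanatooxalatobis(pyridine)cadmate(II)

Both ions are complex: the cation is named first with the plain metal name, the anion second with the -ate form; each ion's ligands are alphabetised independently.
Cadmium is always +2 in its complexes; the anion's ligand charges sum to -4, so the complex anion is 2−.
A 1:1 salt means the cation carries the equal and opposite charge, 2+.
Cation: ligand charges sum to -3; for the ion to be 2+, Nb = +5.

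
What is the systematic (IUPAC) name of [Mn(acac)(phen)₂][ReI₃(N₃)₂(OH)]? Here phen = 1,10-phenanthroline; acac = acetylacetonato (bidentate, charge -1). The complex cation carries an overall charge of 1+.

The complex cation is given as 1+; its ligand charges sum to -1, so Mn = +2.
A 1:1 salt means the anion carries the equal and opposite charge, 1−.
Anion: ligand charges sum to -6; for the ion to be 1−, Re = +5.

(acetylacetonato)bis(1,10-phenanthroline)manganese(II) diazidohydroxotriiodorhenate(V)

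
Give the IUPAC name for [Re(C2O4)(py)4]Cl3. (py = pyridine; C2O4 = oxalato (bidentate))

oxalatotetrakis(pyridine)rhenium(V) chloride

The 3 chloride counter-ions carry a total charge of -3, so each complex ion is 3+.
Ligand charges: 4×pyridine (neutral), 1×oxalato (-2 each); total -2. So Re + (-2) = 3+, giving Re = +5.
Ligands are named alphabetically: oxalato before pyridine.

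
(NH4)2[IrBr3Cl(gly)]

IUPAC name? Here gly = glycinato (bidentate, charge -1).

ammonium tribromochloro(glycinato)iridate(III)

The 2 ammonium counter-ions carry a total charge of +2, so each complex ion is 2−.
Ligand charges: 3×bromo (-1 each), 1×chloro (-1 each), 1×glycinato (-1 each); total -5. So Ir + (-5) = 2−, giving Ir = +3.
The complex ion is anionic, so iridium takes the -ate form iridate(III).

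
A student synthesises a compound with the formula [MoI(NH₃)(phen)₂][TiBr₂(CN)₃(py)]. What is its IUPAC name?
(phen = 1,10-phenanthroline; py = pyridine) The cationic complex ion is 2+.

Both ions are complex: the cation is named first with the plain metal name, the anion second with the -ate form; each ion's ligands are alphabetised independently.
The complex cation is given as 2+; its ligand charges sum to -1, so Mo = +3.
A 1:1 salt means the anion carries the equal and opposite charge, 2−.
Anion: ligand charges sum to -5; for the ion to be 2−, Ti = +3.

ammineiodobis(1,10-phenanthroline)molybdenum(III) dibromotricyano(pyridine)titanate(III)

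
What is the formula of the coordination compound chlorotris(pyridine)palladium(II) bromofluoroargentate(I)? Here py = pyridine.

[PdCl(py)3][AgBrF]

Cation [Pd…]: ligand charges -1, Pd(II) ⇒ ion charge 1+.
Anion [Ag…]: ligand charges -2, Ag(I) ⇒ ion charge 1−.
One 1+ cation balances one 1− anion.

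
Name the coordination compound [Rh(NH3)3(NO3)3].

triamminetrinitratorhodium(III)

There is no counter-ion, so the complex is neutral overall.
Ligand charges: 3×ammine (neutral), 3×nitrato (-1 each); total -3. So Rh + (-3) = 0, giving Rh = +3.
Ligands are named alphabetically: ammine before nitrato.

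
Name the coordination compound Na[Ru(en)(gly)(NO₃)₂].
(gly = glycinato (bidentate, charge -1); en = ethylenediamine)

The 1 sodium counter-ion carries a total charge of +1, so each complex ion is 1−.
Ligand charges: 1×glycinato (-1 each), 2×nitrato (-1 each), 1×ethylenediamine (neutral); total -3. So Ru + (-3) = 1−, giving Ru = +2.
Ligands are named alphabetically: ethylenediamine before glycinato before nitrato.
The complex ion is anionic, so ruthenium takes the -ate form ruthenate(II).

sodium (ethylenediamine)(glycinato)dinitratoruthenate(II)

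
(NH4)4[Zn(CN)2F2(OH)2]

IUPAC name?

The 4 ammonium counter-ions carry a total charge of +4, so each complex ion is 4−.
Ligand charges: 2×cyano (-1 each), 2×hydroxo (-1 each), 2×fluoro (-1 each); total -6. So Zn + (-6) = 4−, giving Zn = +2.
The complex ion is anionic, so zinc takes the -ate form zincate(II).

ammonium dicyanodifluorodihydroxozincate(II)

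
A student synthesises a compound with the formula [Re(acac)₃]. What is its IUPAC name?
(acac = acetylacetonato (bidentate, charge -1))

There is no counter-ion, so the complex is neutral overall.
Ligand charges: 3×acetylacetonato (-1 each); total -3. So Re + (-3) = 0, giving Re = +3.

tris(acetylacetonato)rhenium(III)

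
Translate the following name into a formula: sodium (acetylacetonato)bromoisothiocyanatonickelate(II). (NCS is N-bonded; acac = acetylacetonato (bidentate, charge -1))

Na[Ni(acac)Br(NCS)]

Ligands: 1 isothiocyanato (NCS, -1), 1 bromo (Br, -1), 1 acetylacetonato (acac, -1). Ligand charge sum = -3.
Charge balance with sodium (+1) requires 1 complex ion per 1 sodium.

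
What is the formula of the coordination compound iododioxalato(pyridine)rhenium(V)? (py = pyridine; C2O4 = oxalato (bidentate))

Ligands: 1 pyridine (py, neutral), 2 oxalato (C2O4, -2), 1 iodo (I, -1). Ligand charge sum = -5.
With Re in oxidation state +5, the complex ion is [Re...].

[Re(C2O4)2I(py)]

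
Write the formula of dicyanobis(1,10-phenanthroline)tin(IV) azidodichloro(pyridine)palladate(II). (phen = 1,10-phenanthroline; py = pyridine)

[Sn(CN)2(phen)2][PdCl2(N3)(py)]2

Cation [Sn…]: ligand charges -2, Sn(IV) ⇒ ion charge 2+.
Anion [Pd…]: ligand charges -3, Pd(II) ⇒ ion charge 1−.
One 2+ cation requires 2 of the 1− anion.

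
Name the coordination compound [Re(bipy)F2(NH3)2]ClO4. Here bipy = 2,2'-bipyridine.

diammine(2,2'-bipyridine)difluororhenium(III) perchlorate

The 1 perchlorate counter-ion carries a total charge of -1, so each complex ion is 1+.
Ligand charges: 2×ammine (neutral), 2×fluoro (-1 each), 1×2,2'-bipyridine (neutral); total -2. So Re + (-2) = 1+, giving Re = +3.
Ligands are named alphabetically: ammine before bipyridine before fluoro.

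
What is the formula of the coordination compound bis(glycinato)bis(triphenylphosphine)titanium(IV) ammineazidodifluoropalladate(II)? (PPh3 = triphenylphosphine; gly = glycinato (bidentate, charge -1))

[Ti(gly)2(PPh3)2][PdF2(N3)(NH3)]2

Cation [Ti…]: ligand charges -2, Ti(IV) ⇒ ion charge 2+.
Anion [Pd…]: ligand charges -3, Pd(II) ⇒ ion charge 1−.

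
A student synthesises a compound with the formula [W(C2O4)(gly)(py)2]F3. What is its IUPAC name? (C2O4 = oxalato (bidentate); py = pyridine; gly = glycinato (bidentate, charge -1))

(glycinato)oxalatobis(pyridine)tungsten(VI) fluoride

The 3 fluoride counter-ions carry a total charge of -3, so each complex ion is 3+.
Ligand charges: 1×oxalato (-2 each), 2×pyridine (neutral), 1×glycinato (-1 each); total -3. So W + (-3) = 3+, giving W = +6.
Ligands are named alphabetically: glycinato before oxalato before pyridine.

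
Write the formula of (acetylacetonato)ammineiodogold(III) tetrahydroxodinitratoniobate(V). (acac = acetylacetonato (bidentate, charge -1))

[Au(acac)I(NH3)][Nb(NO3)2(OH)4]

Cation [Au…]: ligand charges -2, Au(III) ⇒ ion charge 1+.
Anion [Nb…]: ligand charges -6, Nb(V) ⇒ ion charge 1−.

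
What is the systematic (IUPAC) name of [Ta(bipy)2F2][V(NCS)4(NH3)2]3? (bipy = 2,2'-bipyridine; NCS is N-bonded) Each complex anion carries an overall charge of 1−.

Both ions are complex: the cation is named first with the plain metal name, the anion second with the -ate form; each ion's ligands are alphabetised independently.
The complex anion is given as 1−; its ligand charges sum to -4, so V = +3.
With 3 anions per cation, the cation must be 3×1 = 3+.
Cation: ligand charges sum to -2; for the ion to be 3+, Ta = +5.

bis(2,2'-bipyridine)difluorotantalum(V) diamminetetraisothiocyanatovanadate(III)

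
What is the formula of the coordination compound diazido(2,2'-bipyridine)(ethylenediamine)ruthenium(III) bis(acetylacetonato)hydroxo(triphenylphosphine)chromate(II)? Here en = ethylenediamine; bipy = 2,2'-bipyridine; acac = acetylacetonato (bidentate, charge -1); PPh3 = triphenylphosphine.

[Ru(bipy)(en)(N3)2][Cr(acac)2(OH)(PPh3)]

Cation [Ru…]: ligand charges -2, Ru(III) ⇒ ion charge 1+.
Anion [Cr…]: ligand charges -3, Cr(II) ⇒ ion charge 1−.
One 1+ cation balances one 1− anion.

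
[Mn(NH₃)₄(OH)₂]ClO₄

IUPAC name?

The 1 perchlorate counter-ion carries a total charge of -1, so each complex ion is 1+.
Ligand charges: 2×hydroxo (-1 each), 4×ammine (neutral); total -2. So Mn + (-2) = 1+, giving Mn = +3.
Ligands are named alphabetically: ammine before hydroxo.

tetraamminedihydroxomanganese(III) perchlorate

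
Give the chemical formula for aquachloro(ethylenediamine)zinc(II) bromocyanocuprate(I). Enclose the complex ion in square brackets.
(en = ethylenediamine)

Cation [Zn…]: ligand charges -1, Zn(II) ⇒ ion charge 1+.
Anion [Cu…]: ligand charges -2, Cu(I) ⇒ ion charge 1−.

[ZnCl(en)(H2O)][CuBr(CN)]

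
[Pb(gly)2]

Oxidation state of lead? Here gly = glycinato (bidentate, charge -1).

+2

No counter-ion: the bracketed complex is neutral.
Ligand charges: 2×gly = -2; sum -2.
Pb + (-2) = 0 ⇒ Pb is +2.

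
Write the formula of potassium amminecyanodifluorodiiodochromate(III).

K2[Cr(CN)F2I2(NH3)]

Ligands: 2 fluoro (F, -1), 1 cyano (CN, -1), 2 iodo (I, -1), 1 ammine (NH3, neutral). Ligand charge sum = -5.
Charge balance with potassium (+1) requires 1 complex ion per 2 potassium.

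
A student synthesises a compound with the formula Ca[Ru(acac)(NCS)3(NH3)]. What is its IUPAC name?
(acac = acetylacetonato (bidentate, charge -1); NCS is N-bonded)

calcium (acetylacetonato)amminetriisothiocyanatoruthenate(II)

The 1 calcium counter-ion carries a total charge of +2, so each complex ion is 2−.
Ligand charges: 1×acetylacetonato (-1 each), 3×isothiocyanato (-1 each), 1×ammine (neutral); total -4. So Ru + (-4) = 2−, giving Ru = +2.
Ligands are named alphabetically: acetylacetonato before ammine before isothiocyanato.
The complex ion is anionic, so ruthenium takes the -ate form ruthenate(II).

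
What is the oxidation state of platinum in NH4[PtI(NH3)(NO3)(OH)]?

+2

1 ammonium outside the brackets (+1 each) → the complex ion is 1−.
Ligand charges: 1×I = -1; 1×NO3 = -1; 1×NH3 neutral; 1×OH = -1; sum -3.
Pt + (-3) = 1− ⇒ Pt is +2.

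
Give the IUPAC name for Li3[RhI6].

The 3 lithium counter-ions carry a total charge of +3, so each complex ion is 3−.
Ligand charges: 6×iodo (-1 each); total -6. So Rh + (-6) = 3−, giving Rh = +3.
The complex ion is anionic, so rhodium takes the -ate form rhodate(III).

lithium hexaiodorhodate(III)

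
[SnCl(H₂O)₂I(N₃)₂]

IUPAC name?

There is no counter-ion, so the complex is neutral overall.
Ligand charges: 2×azido (-1 each), 2×aqua (neutral), 1×chloro (-1 each), 1×iodo (-1 each); total -4. So Sn + (-4) = 0, giving Sn = +4.
Ligands are named alphabetically: aqua before azido before chloro before iodo.

diaquadiazidochloroiodotin(IV)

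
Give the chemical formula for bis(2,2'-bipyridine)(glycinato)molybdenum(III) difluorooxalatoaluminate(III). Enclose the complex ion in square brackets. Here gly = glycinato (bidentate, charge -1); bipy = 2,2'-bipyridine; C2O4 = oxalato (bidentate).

Cation [Mo…]: ligand charges -1, Mo(III) ⇒ ion charge 2+.
Anion [Al…]: ligand charges -4, Al(III) ⇒ ion charge 1−.
One 2+ cation requires 2 of the 1− anion.

[Mo(bipy)2(gly)][Al(C2O4)F2]2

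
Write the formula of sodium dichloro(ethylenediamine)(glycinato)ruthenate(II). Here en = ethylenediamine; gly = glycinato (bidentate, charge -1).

Na[RuCl2(en)(gly)]

Ligands: 2 chloro (Cl, -1), 1 ethylenediamine (en, neutral), 1 glycinato (gly, -1). Ligand charge sum = -3.
Charge balance with sodium (+1) requires 1 complex ion per 1 sodium.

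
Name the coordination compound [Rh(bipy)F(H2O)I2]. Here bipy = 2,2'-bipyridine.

There is no counter-ion, so the complex is neutral overall.
Ligand charges: 1×2,2'-bipyridine (neutral), 1×aqua (neutral), 2×iodo (-1 each), 1×fluoro (-1 each); total -3. So Rh + (-3) = 0, giving Rh = +3.
Ligands are named alphabetically: aqua before bipyridine before fluoro before iodo.

aqua(2,2'-bipyridine)fluorodiiodorhodium(III)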